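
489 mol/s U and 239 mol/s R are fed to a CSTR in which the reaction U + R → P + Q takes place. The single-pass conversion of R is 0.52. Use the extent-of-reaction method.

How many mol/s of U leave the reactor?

R reacted = 0.52 × 239 = 124.3 mol/s; ν_R = −1, so ξ = 124.3/1 = 124.3 mol/s.
Outlet amounts (n = n₀ + ν ξ):
  U: 489 − 1(124.3) = 364.7
  R: 239 − 1(124.3) = 114.7
  P: 0 + 1(124.3) = 124.3
  Q: 0 + 1(124.3) = 124.3

365 mol/s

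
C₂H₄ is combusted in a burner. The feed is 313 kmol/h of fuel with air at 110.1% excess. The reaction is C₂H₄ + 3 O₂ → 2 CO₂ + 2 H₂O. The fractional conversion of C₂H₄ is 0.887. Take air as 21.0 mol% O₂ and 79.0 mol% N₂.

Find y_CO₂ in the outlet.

Stoichiometric O₂ = 3 × 313 = 939 kmol/h; O₂ fed = 939 × 2.101 = 1973 kmol/h.
N₂ fed = 1973 × 79/21 = 7422 kmol/h.
Fuel reacted = 0.887 × 313 → ξ = 277.6 kmol/h.
Outlet (n = n₀ + ν ξ):
  C₂H₄: 313 − 1(277.6) = 35.37
  O₂: 1973 − 3(277.6) = 1140
  N₂: 7422 (inert)
  CO₂: 0 + 2(277.6) = 555.3
  H₂O: 0 + 2(277.6) = 555.3
Total out = 9707 kmol/h; y_CO₂ = 555.3 / 9707 = 0.0572.

0.0572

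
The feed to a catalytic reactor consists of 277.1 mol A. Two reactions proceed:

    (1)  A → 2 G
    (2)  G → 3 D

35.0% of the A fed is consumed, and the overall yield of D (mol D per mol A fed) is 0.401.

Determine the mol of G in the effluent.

Conversion of A: A consumed = 1ξ₁ = 0.35 × 277.1 → ξ₁ = 96.98 mol.
Yield of D: 3ξ₂ / 277.1 = 0.401 → ξ₂ = 37.04 mol.
Outlet amounts (n = n₀ + Σ ν·ξ):
  A: 277.1 − 1(96.98) = 180.1
  G: 0 + 2(96.98) − 1(37.04) = 156.9
  D: 0 + 3(37.04) = 111.1

157 mol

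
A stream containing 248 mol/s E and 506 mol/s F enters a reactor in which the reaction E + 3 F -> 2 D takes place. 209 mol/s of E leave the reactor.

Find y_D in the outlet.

0.115

For E: n = n₀ − 1ξ → 209 = 248 − 1ξ, giving ξ = 39 mol/s.
Outlet amounts (n = n₀ + ν ξ):
  E: 248 − 1(39) = 209
  F: 506 − 3(39) = 389
  D: 0 + 2(39) = 78
Total out = 676 mol/s; y_D = 78 / 676 = 0.1154.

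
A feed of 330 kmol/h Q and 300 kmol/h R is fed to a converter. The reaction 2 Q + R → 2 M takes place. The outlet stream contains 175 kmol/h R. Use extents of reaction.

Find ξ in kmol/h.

ξ = 125 kmol/h

For R: n = n₀ − 1ξ → 175 = 300 − 1ξ, giving ξ = 125 kmol/h.
Outlet amounts (n = n₀ + ν ξ):
  Q: 330 − 2(125) = 80
  R: 300 − 1(125) = 175
  M: 0 + 2(125) = 250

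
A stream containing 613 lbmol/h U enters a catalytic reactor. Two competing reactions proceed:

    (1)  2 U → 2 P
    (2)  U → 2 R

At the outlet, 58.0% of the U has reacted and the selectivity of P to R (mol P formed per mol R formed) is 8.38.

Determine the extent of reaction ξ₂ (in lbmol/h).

ξ₂ = 20 lbmol/h

Conversion of U: U consumed = 0.58 × 613 = 355.5 lbmol/h = 2ξ₁ + 1ξ₂.
Selectivity: 2ξ₁ / (2ξ₂) = 8.38 → ξ₁ = 8.38 ξ₂.
Substitute: (2·8.38 + 1) ξ₂ = 355.5 → ξ₂ = 20.02 lbmol/h, ξ₁ = 167.8 lbmol/h.
Outlet amounts (n = n₀ + Σ ν·ξ):
  U: 613 − 2(167.8) − 1(20.02) = 257.5
  P: 0 + 2(167.8) = 335.5
  R: 0 + 2(20.02) = 40.04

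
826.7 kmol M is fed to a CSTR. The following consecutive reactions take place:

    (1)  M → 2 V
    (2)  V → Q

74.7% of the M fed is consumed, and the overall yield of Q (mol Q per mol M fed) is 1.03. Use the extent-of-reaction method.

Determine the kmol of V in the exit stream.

384 kmol

Conversion of M: M consumed = 1ξ₁ = 0.747 × 826.7 → ξ₁ = 617.5 kmol.
Yield of Q: 1ξ₂ / 826.7 = 1.03 → ξ₂ = 851.5 kmol.
Outlet amounts (n = n₀ + Σ ν·ξ):
  M: 826.7 − 1(617.5) = 209.2
  V: 0 + 2(617.5) − 1(851.5) = 383.6
  Q: 0 + 1(851.5) = 851.5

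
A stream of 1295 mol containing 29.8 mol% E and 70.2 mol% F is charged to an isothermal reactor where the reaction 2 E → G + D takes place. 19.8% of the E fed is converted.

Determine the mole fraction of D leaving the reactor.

E reacted = 0.198 × 385.9 = 76.41 mol; ν_E = −2, so ξ = 76.41/2 = 38.21 mol.
Outlet amounts (n = n₀ + ν ξ):
  E: 385.9 − 2(38.21) = 309.5
  G: 0 + 1(38.21) = 38.21
  D: 0 + 1(38.21) = 38.21
  F: 909.1 (inert)
Total out = 1295 mol; y_D = 38.21 / 1295 = 0.0295.

0.0295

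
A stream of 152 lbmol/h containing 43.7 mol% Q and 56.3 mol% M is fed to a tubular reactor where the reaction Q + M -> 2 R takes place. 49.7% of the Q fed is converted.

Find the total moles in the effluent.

152 lbmol/h

Q reacted = 0.497 × 66.42 = 33.01 lbmol/h; ν_Q = −1, so ξ = 33.01/1 = 33.01 lbmol/h.
Outlet amounts (n = n₀ + ν ξ):
  Q: 66.42 − 1(33.01) = 33.41
  M: 85.58 − 1(33.01) = 52.56
  R: 0 + 2(33.01) = 66.03
Total out = 33.41 + 52.56 + 66.03 = 152 lbmol/h.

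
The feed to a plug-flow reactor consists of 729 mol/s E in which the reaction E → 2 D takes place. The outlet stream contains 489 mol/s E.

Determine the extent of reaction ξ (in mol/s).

ξ = 240 mol/s

For E: n = n₀ − 1ξ → 489 = 729 − 1ξ, giving ξ = 240 mol/s.
Outlet amounts (n = n₀ + ν ξ):
  E: 729 − 1(240) = 489
  D: 0 + 2(240) = 480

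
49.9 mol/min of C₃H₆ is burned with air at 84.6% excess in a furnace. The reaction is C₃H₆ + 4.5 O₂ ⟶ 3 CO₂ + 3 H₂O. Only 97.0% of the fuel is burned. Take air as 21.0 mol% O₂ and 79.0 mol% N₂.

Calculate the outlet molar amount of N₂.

1560 mol/min

Stoichiometric O₂ = 4.5 × 49.9 = 224.5 mol/min; O₂ fed = 224.5 × 1.846 = 414.5 mol/min.
N₂ fed = 414.5 × 79/21 = 1559 mol/min.
Fuel reacted = 0.97 × 49.9 → ξ = 48.4 mol/min.
Outlet (n = n₀ + ν ξ):
  C₃H₆: 49.9 − 1(48.4) = 1.497
  O₂: 414.5 − 4.5(48.4) = 196.7
  N₂: 1559 (inert)
  CO₂: 0 + 3(48.4) = 145.2
  H₂O: 0 + 3(48.4) = 145.2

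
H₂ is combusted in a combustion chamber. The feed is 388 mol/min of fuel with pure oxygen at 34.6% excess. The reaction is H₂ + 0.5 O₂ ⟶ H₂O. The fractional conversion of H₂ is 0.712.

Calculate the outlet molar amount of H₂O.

Stoichiometric O₂ = 0.5 × 388 = 194 mol/min; O₂ fed = 194 × 1.346 = 261.1 mol/min.
Fuel reacted = 0.712 × 388 → ξ = 276.3 mol/min.
Outlet (n = n₀ + ν ξ):
  H₂: 388 − 1(276.3) = 111.7
  O₂: 261.1 − 0.5(276.3) = 123
  H₂O: 0 + 1(276.3) = 276.3

276 mol/min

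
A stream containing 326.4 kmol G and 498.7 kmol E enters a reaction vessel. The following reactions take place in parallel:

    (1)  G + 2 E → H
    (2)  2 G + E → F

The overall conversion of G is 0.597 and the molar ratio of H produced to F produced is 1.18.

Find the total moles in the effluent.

558 kmol

Conversion of G: G consumed = 0.597 × 326.4 = 194.9 kmol = 1ξ₁ + 2ξ₂.
Selectivity: 1ξ₁ / (1ξ₂) = 1.18 → ξ₁ = 1.18 ξ₂.
Substitute: (1·1.18 + 2) ξ₂ = 194.9 → ξ₂ = 61.28 kmol, ξ₁ = 72.31 kmol.
Outlet amounts (n = n₀ + Σ ν·ξ):
  G: 326.4 − 1(72.31) − 2(61.28) = 131.5
  E: 498.7 − 2(72.31) − 1(61.28) = 292.8
  H: 0 + 1(72.31) = 72.31
  F: 0 + 1(61.28) = 61.28
Total out = 131.5 + 292.8 + 72.31 + 61.28 = 557.9 kmol.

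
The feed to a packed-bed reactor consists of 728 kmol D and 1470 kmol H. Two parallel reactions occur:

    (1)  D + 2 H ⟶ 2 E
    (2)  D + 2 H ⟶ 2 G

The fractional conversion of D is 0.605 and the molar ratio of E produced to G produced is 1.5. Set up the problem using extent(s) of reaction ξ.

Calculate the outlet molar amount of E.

529 kmol

Conversion of D: D consumed = 0.605 × 728 = 440.4 kmol = 1ξ₁ + 1ξ₂.
Selectivity: 2ξ₁ / (2ξ₂) = 1.5 → ξ₁ = 1.5 ξ₂.
Substitute: (1·1.5 + 1) ξ₂ = 440.4 → ξ₂ = 176.2 kmol, ξ₁ = 264.3 kmol.
Outlet amounts (n = n₀ + Σ ν·ξ):
  D: 728 − 1(264.3) − 1(176.2) = 287.6
  H: 1470 − 2(264.3) − 2(176.2) = 589.1
  E: 0 + 2(264.3) = 528.5
  G: 0 + 2(176.2) = 352.4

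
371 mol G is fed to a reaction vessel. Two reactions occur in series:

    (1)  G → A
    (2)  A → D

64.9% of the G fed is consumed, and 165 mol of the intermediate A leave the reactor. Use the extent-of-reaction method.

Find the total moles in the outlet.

Conversion of G: G consumed = 1ξ₁ = 0.649 × 371 → ξ₁ = 240.8 mol.
A balance: n_A = 0 + 1ξ₁ − 1ξ₂ = 165 → ξ₂ = (1·240.8 − 165)/1 = 75.78 mol.
Outlet amounts (n = n₀ + Σ ν·ξ):
  G: 371 − 1(240.8) = 130.2
  A: 0 + 1(240.8) − 1(75.78) = 165
  D: 0 + 1(75.78) = 75.78
Total out = 130.2 + 165 + 75.78 = 371 mol.

371 mol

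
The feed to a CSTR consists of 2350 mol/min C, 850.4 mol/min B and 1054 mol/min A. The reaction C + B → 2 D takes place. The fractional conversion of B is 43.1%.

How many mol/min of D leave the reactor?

733 mol/min

B reacted = 0.431 × 850.4 = 366.5 mol/min; ν_B = −1, so ξ = 366.5/1 = 366.5 mol/min.
Outlet amounts (n = n₀ + ν ξ):
  C: 2350 − 1(366.5) = 1983
  B: 850.4 − 1(366.5) = 483.9
  D: 0 + 2(366.5) = 733
  A: 1054 (inert)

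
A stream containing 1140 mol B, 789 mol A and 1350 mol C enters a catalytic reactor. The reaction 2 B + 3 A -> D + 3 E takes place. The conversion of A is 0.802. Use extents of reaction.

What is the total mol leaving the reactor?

A reacted = 0.802 × 789 = 632.8 mol; ν_A = −3, so ξ = 632.8/3 = 210.9 mol.
Outlet amounts (n = n₀ + ν ξ):
  B: 1140 − 2(210.9) = 718.1
  A: 789 − 3(210.9) = 156.2
  D: 0 + 1(210.9) = 210.9
  E: 0 + 3(210.9) = 632.8
  C: 1350 (inert)
Total out = 718.1 + 156.2 + 210.9 + 632.8 + 1350 = 3068 mol.

3070 mol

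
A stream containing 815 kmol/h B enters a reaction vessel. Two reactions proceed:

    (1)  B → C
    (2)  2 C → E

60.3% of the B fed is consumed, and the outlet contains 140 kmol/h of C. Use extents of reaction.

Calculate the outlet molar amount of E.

176 kmol/h

Conversion of B: B consumed = 1ξ₁ = 0.603 × 815 → ξ₁ = 491.4 kmol/h.
C balance: n_C = 0 + 1ξ₁ − 2ξ₂ = 140 → ξ₂ = (1·491.4 − 140)/2 = 175.7 kmol/h.
Outlet amounts (n = n₀ + Σ ν·ξ):
  B: 815 − 1(491.4) = 323.6
  C: 0 + 1(491.4) − 2(175.7) = 140
  E: 0 + 1(175.7) = 175.7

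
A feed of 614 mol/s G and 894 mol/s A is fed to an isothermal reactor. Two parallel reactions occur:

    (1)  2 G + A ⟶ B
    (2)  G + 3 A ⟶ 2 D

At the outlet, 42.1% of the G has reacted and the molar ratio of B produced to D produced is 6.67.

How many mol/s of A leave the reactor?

741 mol/s

Conversion of G: G consumed = 0.421 × 614 = 258.5 mol/s = 2ξ₁ + 1ξ₂.
Selectivity: 1ξ₁ / (2ξ₂) = 6.67 → ξ₁ = 13.34 ξ₂.
Substitute: (2·13.34 + 1) ξ₂ = 258.5 → ξ₂ = 9.339 mol/s, ξ₁ = 124.6 mol/s.
Outlet amounts (n = n₀ + Σ ν·ξ):
  G: 614 − 2(124.6) − 1(9.339) = 355.5
  A: 894 − 1(124.6) − 3(9.339) = 741.4
  B: 0 + 1(124.6) = 124.6
  D: 0 + 2(9.339) = 18.68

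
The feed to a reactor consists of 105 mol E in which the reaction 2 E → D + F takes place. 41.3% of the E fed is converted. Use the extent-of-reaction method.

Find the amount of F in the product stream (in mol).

21.7 mol

E reacted = 0.413 × 105 = 43.36 mol; ν_E = −2, so ξ = 43.36/2 = 21.68 mol.
Outlet amounts (n = n₀ + ν ξ):
  E: 105 − 2(21.68) = 61.64
  D: 0 + 1(21.68) = 21.68
  F: 0 + 1(21.68) = 21.68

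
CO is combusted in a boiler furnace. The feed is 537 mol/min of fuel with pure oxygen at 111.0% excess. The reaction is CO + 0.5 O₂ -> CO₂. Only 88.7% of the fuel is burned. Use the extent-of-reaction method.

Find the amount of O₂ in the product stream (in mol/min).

328 mol/min

Stoichiometric O₂ = 0.5 × 537 = 268.5 mol/min; O₂ fed = 268.5 × 2.110 = 566.5 mol/min.
Fuel reacted = 0.887 × 537 → ξ = 476.3 mol/min.
Outlet (n = n₀ + ν ξ):
  CO: 537 − 1(476.3) = 60.68
  O₂: 566.5 − 0.5(476.3) = 328.4
  CO₂: 0 + 1(476.3) = 476.3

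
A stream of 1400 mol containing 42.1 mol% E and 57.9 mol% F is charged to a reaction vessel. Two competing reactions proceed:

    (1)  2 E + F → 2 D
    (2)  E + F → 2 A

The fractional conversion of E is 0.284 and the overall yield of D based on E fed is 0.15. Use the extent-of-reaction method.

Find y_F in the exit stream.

Yield of D: 2ξ₁ / 589.4 = 0.15 → ξ₁ = 44.2 mol.
Conversion of E: 2ξ₁ + 1ξ₂ = 0.284 × 589.4 = 167.4 → ξ₂ = 78.98 mol.
Outlet amounts (n = n₀ + Σ ν·ξ):
  E: 589.4 − 2(44.2) − 1(78.98) = 422
  F: 810.6 − 1(44.2) − 1(78.98) = 687.4
  D: 0 + 2(44.2) = 88.41
  A: 0 + 2(78.98) = 158
Total out = 1356 mol; y_F = 687.4 / 1356 = 0.507.

0.507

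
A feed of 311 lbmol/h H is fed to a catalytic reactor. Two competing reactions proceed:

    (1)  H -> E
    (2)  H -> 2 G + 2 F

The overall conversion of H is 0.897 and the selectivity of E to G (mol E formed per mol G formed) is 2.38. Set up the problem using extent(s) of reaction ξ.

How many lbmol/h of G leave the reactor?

96.9 lbmol/h

Conversion of H: H consumed = 0.897 × 311 = 279 lbmol/h = 1ξ₁ + 1ξ₂.
Selectivity: 1ξ₁ / (2ξ₂) = 2.38 → ξ₁ = 4.76 ξ₂.
Substitute: (1·4.76 + 1) ξ₂ = 279 → ξ₂ = 48.43 lbmol/h, ξ₁ = 230.5 lbmol/h.
Outlet amounts (n = n₀ + Σ ν·ξ):
  H: 311 − 1(230.5) − 1(48.43) = 32.03
  E: 0 + 1(230.5) = 230.5
  G: 0 + 2(48.43) = 96.86
  F: 0 + 2(48.43) = 96.86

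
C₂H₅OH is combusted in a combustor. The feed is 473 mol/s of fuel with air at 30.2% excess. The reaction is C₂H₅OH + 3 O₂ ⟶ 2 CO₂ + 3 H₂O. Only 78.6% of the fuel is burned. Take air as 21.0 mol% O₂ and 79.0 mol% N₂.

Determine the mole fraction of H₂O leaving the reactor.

0.116

Stoichiometric O₂ = 3 × 473 = 1419 mol/s; O₂ fed = 1419 × 1.302 = 1848 mol/s.
N₂ fed = 1848 × 79/21 = 6950 mol/s.
Fuel reacted = 0.786 × 473 → ξ = 371.8 mol/s.
Outlet (n = n₀ + ν ξ):
  C₂H₅OH: 473 − 1(371.8) = 101.2
  O₂: 1848 − 3(371.8) = 732.2
  N₂: 6950 (inert)
  CO₂: 0 + 2(371.8) = 743.6
  H₂O: 0 + 3(371.8) = 1115
Total out = 9643 mol/s; y_H₂O = 1115 / 9643 = 0.1157.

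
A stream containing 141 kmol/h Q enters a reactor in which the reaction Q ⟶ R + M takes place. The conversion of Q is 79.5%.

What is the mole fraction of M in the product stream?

Q reacted = 0.795 × 141 = 112.1 kmol/h; ν_Q = −1, so ξ = 112.1/1 = 112.1 kmol/h.
Outlet amounts (n = n₀ + ν ξ):
  Q: 141 − 1(112.1) = 28.91
  R: 0 + 1(112.1) = 112.1
  M: 0 + 1(112.1) = 112.1
Total out = 253.1 kmol/h; y_M = 112.1 / 253.1 = 0.4429.

0.443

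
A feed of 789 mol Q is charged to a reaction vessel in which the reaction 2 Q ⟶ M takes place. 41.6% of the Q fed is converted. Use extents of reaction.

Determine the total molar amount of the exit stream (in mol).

625 mol

Q reacted = 0.416 × 789 = 328.2 mol; ν_Q = −2, so ξ = 328.2/2 = 164.1 mol.
Outlet amounts (n = n₀ + ν ξ):
  Q: 789 − 2(164.1) = 460.8
  M: 0 + 1(164.1) = 164.1
Total out = 460.8 + 164.1 = 624.9 mol.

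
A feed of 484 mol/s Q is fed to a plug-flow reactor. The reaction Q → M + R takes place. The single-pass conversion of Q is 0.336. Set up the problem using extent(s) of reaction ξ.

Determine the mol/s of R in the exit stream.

Q reacted = 0.336 × 484 = 162.6 mol/s; ν_Q = −1, so ξ = 162.6/1 = 162.6 mol/s.
Outlet amounts (n = n₀ + ν ξ):
  Q: 484 − 1(162.6) = 321.4
  M: 0 + 1(162.6) = 162.6
  R: 0 + 1(162.6) = 162.6

163 mol/s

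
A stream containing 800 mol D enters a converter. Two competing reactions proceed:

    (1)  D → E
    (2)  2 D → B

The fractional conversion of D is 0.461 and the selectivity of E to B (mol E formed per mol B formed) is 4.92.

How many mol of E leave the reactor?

262 mol

Conversion of D: D consumed = 0.461 × 800 = 368.8 mol = 1ξ₁ + 2ξ₂.
Selectivity: 1ξ₁ / (1ξ₂) = 4.92 → ξ₁ = 4.92 ξ₂.
Substitute: (1·4.92 + 2) ξ₂ = 368.8 → ξ₂ = 53.29 mol, ξ₁ = 262.2 mol.
Outlet amounts (n = n₀ + Σ ν·ξ):
  D: 800 − 1(262.2) − 2(53.29) = 431.2
  E: 0 + 1(262.2) = 262.2
  B: 0 + 1(53.29) = 53.29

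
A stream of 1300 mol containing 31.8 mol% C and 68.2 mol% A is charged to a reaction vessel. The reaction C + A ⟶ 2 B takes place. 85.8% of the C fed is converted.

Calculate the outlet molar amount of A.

532 mol

C reacted = 0.858 × 413.4 = 354.7 mol; ν_C = −1, so ξ = 354.7/1 = 354.7 mol.
Outlet amounts (n = n₀ + ν ξ):
  C: 413.4 − 1(354.7) = 58.7
  A: 886.6 − 1(354.7) = 531.9
  B: 0 + 2(354.7) = 709.4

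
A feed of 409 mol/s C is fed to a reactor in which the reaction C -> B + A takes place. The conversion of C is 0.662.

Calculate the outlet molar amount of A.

271 mol/s

C reacted = 0.662 × 409 = 270.8 mol/s; ν_C = −1, so ξ = 270.8/1 = 270.8 mol/s.
Outlet amounts (n = n₀ + ν ξ):
  C: 409 − 1(270.8) = 138.2
  B: 0 + 1(270.8) = 270.8
  A: 0 + 1(270.8) = 270.8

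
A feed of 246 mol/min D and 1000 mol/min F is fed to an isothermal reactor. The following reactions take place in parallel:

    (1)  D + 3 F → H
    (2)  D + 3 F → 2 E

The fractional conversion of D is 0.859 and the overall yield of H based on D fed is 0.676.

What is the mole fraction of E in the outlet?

0.137

Yield of H: 1ξ₁ / 246 = 0.676 → ξ₁ = 166.3 mol/min.
Conversion of D: 1ξ₁ + 1ξ₂ = 0.859 × 246 = 211.3 → ξ₂ = 45.02 mol/min.
Outlet amounts (n = n₀ + Σ ν·ξ):
  D: 246 − 1(166.3) − 1(45.02) = 34.69
  F: 1000 − 3(166.3) − 3(45.02) = 366.1
  H: 0 + 1(166.3) = 166.3
  E: 0 + 2(45.02) = 90.04
Total out = 657.1 mol/min; y_E = 90.04 / 657.1 = 0.137.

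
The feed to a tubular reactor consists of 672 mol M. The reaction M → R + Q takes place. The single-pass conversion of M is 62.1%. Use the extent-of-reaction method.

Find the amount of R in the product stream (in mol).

417 mol

M reacted = 0.621 × 672 = 417.3 mol; ν_M = −1, so ξ = 417.3/1 = 417.3 mol.
Outlet amounts (n = n₀ + ν ξ):
  M: 672 − 1(417.3) = 254.7
  R: 0 + 1(417.3) = 417.3
  Q: 0 + 1(417.3) = 417.3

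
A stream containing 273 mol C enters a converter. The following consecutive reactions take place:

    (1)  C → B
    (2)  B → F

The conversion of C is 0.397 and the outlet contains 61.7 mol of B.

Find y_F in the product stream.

Conversion of C: C consumed = 1ξ₁ = 0.397 × 273 → ξ₁ = 108.4 mol.
B balance: n_B = 0 + 1ξ₁ − 1ξ₂ = 61.7 → ξ₂ = (1·108.4 − 61.7)/1 = 46.68 mol.
Outlet amounts (n = n₀ + Σ ν·ξ):
  C: 273 − 1(108.4) = 164.6
  B: 0 + 1(108.4) − 1(46.68) = 61.7
  F: 0 + 1(46.68) = 46.68
Total out = 273 mol; y_F = 46.68 / 273 = 0.171.

0.171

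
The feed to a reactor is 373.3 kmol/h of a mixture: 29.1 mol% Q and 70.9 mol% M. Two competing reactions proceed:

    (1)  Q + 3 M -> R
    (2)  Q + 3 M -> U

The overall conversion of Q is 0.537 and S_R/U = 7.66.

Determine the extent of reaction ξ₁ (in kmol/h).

Conversion of Q: Q consumed = 0.537 × 108.6 = 58.33 kmol/h = 1ξ₁ + 1ξ₂.
Selectivity: 1ξ₁ / (1ξ₂) = 7.66 → ξ₁ = 7.66 ξ₂.
Substitute: (1·7.66 + 1) ξ₂ = 58.33 → ξ₂ = 6.736 kmol/h, ξ₁ = 51.6 kmol/h.
Outlet amounts (n = n₀ + Σ ν·ξ):
  Q: 108.6 − 1(51.6) − 1(6.736) = 50.3
  M: 264.7 − 3(51.6) − 3(6.736) = 89.67
  R: 0 + 1(51.6) = 51.6
  U: 0 + 1(6.736) = 6.736

ξ₁ = 51.6 kmol/h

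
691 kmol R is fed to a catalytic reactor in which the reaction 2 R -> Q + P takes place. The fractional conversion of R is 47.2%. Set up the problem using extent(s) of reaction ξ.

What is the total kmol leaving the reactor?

R reacted = 0.472 × 691 = 326.2 kmol; ν_R = −2, so ξ = 326.2/2 = 163.1 kmol.
Outlet amounts (n = n₀ + ν ξ):
  R: 691 − 2(163.1) = 364.8
  Q: 0 + 1(163.1) = 163.1
  P: 0 + 1(163.1) = 163.1
Total out = 364.8 + 163.1 + 163.1 = 691 kmol.

691 kmol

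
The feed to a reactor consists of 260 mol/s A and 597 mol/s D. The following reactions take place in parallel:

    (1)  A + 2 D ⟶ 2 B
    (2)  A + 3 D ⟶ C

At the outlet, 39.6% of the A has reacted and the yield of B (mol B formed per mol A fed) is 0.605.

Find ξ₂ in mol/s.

ξ₂ = 24.3 mol/s

Yield of B: 2ξ₁ / 260 = 0.605 → ξ₁ = 78.65 mol/s.
Conversion of A: 1ξ₁ + 1ξ₂ = 0.396 × 260 = 103 → ξ₂ = 24.31 mol/s.
Outlet amounts (n = n₀ + Σ ν·ξ):
  A: 260 − 1(78.65) − 1(24.31) = 157
  D: 597 − 2(78.65) − 3(24.31) = 366.8
  B: 0 + 2(78.65) = 157.3
  C: 0 + 1(24.31) = 24.31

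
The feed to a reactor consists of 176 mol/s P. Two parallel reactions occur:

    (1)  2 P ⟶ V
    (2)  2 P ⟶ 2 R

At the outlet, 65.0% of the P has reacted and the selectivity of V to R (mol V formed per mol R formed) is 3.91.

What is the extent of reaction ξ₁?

Conversion of P: P consumed = 0.65 × 176 = 114.4 mol/s = 2ξ₁ + 2ξ₂.
Selectivity: 1ξ₁ / (2ξ₂) = 3.91 → ξ₁ = 7.82 ξ₂.
Substitute: (2·7.82 + 2) ξ₂ = 114.4 → ξ₂ = 6.485 mol/s, ξ₁ = 50.71 mol/s.
Outlet amounts (n = n₀ + Σ ν·ξ):
  P: 176 − 2(50.71) − 2(6.485) = 61.6
  V: 0 + 1(50.71) = 50.71
  R: 0 + 2(6.485) = 12.97

ξ₁ = 50.7 mol/s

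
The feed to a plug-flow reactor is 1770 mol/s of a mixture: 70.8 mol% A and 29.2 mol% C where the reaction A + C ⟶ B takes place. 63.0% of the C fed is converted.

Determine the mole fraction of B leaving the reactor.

C reacted = 0.63 × 516.8 = 325.6 mol/s; ν_C = −1, so ξ = 325.6/1 = 325.6 mol/s.
Outlet amounts (n = n₀ + ν ξ):
  A: 1253 − 1(325.6) = 927.6
  C: 516.8 − 1(325.6) = 191.2
  B: 0 + 1(325.6) = 325.6
Total out = 1444 mol/s; y_B = 325.6 / 1444 = 0.2254.

0.225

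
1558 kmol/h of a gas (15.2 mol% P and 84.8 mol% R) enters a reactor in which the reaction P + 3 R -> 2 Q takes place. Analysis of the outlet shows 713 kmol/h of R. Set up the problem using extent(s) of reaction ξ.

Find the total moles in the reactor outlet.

1150 kmol/h

For R: n = n₀ − 3ξ → 713 = 1321 − 3ξ, giving ξ = 202.7 kmol/h.
Outlet amounts (n = n₀ + ν ξ):
  P: 236.8 − 1(202.7) = 34.09
  R: 1321 − 3(202.7) = 713
  Q: 0 + 2(202.7) = 405.5
Total out = 34.09 + 713 + 405.5 = 1153 kmol/h.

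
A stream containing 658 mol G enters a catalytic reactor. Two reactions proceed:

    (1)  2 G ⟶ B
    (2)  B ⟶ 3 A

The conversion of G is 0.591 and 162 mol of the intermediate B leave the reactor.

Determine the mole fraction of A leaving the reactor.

Conversion of G: G consumed = 2ξ₁ = 0.591 × 658 → ξ₁ = 194.4 mol.
B balance: n_B = 0 + 1ξ₁ − 1ξ₂ = 162 → ξ₂ = (1·194.4 − 162)/1 = 32.44 mol.
Outlet amounts (n = n₀ + Σ ν·ξ):
  G: 658 − 2(194.4) = 269.1
  B: 0 + 1(194.4) − 1(32.44) = 162
  A: 0 + 3(32.44) = 97.32
Total out = 528.4 mol; y_A = 97.32 / 528.4 = 0.1842.

0.184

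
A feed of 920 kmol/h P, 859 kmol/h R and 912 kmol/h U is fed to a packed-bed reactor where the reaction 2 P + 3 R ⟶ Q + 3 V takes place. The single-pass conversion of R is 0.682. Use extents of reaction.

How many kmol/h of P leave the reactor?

529 kmol/h

R reacted = 0.682 × 859 = 585.8 kmol/h; ν_R = −3, so ξ = 585.8/3 = 195.3 kmol/h.
Outlet amounts (n = n₀ + ν ξ):
  P: 920 − 2(195.3) = 529.4
  R: 859 − 3(195.3) = 273.2
  Q: 0 + 1(195.3) = 195.3
  V: 0 + 3(195.3) = 585.8
  U: 912 (inert)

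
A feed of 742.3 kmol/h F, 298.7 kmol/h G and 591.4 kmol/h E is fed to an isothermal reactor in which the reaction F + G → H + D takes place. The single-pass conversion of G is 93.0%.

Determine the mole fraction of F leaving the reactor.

0.285

G reacted = 0.93 × 298.7 = 277.8 kmol/h; ν_G = −1, so ξ = 277.8/1 = 277.8 kmol/h.
Outlet amounts (n = n₀ + ν ξ):
  F: 742.3 − 1(277.8) = 464.5
  G: 298.7 − 1(277.8) = 20.91
  H: 0 + 1(277.8) = 277.8
  D: 0 + 1(277.8) = 277.8
  E: 591.4 (inert)
Total out = 1632 kmol/h; y_F = 464.5 / 1632 = 0.2846.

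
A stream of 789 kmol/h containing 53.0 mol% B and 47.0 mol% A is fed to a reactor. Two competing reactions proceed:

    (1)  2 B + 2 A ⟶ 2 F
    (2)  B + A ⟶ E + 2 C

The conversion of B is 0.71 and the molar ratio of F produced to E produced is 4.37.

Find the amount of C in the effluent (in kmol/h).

111 kmol/h

Conversion of B: B consumed = 0.71 × 418.2 = 296.9 kmol/h = 2ξ₁ + 1ξ₂.
Selectivity: 2ξ₁ / (1ξ₂) = 4.37 → ξ₁ = 2.185 ξ₂.
Substitute: (2·2.185 + 1) ξ₂ = 296.9 → ξ₂ = 55.29 kmol/h, ξ₁ = 120.8 kmol/h.
Outlet amounts (n = n₀ + Σ ν·ξ):
  B: 418.2 − 2(120.8) − 1(55.29) = 121.3
  A: 370.8 − 2(120.8) − 1(55.29) = 73.93
  F: 0 + 2(120.8) = 241.6
  E: 0 + 1(55.29) = 55.29
  C: 0 + 2(55.29) = 110.6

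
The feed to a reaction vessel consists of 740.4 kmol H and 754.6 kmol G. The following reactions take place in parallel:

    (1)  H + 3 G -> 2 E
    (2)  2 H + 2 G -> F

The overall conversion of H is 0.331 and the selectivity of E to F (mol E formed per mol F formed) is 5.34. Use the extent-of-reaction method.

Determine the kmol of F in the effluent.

52.5 kmol

Conversion of H: H consumed = 0.331 × 740.4 = 245.1 kmol = 1ξ₁ + 2ξ₂.
Selectivity: 2ξ₁ / (1ξ₂) = 5.34 → ξ₁ = 2.67 ξ₂.
Substitute: (1·2.67 + 2) ξ₂ = 245.1 → ξ₂ = 52.48 kmol, ξ₁ = 140.1 kmol.
Outlet amounts (n = n₀ + Σ ν·ξ):
  H: 740.4 − 1(140.1) − 2(52.48) = 495.3
  G: 754.6 − 3(140.1) − 2(52.48) = 229.3
  E: 0 + 2(140.1) = 280.2
  F: 0 + 1(52.48) = 52.48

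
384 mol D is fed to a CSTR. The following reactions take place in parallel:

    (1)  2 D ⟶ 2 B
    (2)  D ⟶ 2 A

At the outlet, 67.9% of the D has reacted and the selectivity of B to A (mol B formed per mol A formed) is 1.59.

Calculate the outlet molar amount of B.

Conversion of D: D consumed = 0.679 × 384 = 260.7 mol = 2ξ₁ + 1ξ₂.
Selectivity: 2ξ₁ / (2ξ₂) = 1.59 → ξ₁ = 1.59 ξ₂.
Substitute: (2·1.59 + 1) ξ₂ = 260.7 → ξ₂ = 62.38 mol, ξ₁ = 99.18 mol.
Outlet amounts (n = n₀ + Σ ν·ξ):
  D: 384 − 2(99.18) − 1(62.38) = 123.3
  B: 0 + 2(99.18) = 198.4
  A: 0 + 2(62.38) = 124.8

198 mol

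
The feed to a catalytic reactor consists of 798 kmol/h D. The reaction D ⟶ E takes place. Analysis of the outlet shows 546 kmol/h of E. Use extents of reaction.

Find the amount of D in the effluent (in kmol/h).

For E: n = n₀ + 1ξ → 546 = 0 + 1ξ, giving ξ = 546 kmol/h.
Outlet amounts (n = n₀ + ν ξ):
  D: 798 − 1(546) = 252
  E: 0 + 1(546) = 546

252 kmol/h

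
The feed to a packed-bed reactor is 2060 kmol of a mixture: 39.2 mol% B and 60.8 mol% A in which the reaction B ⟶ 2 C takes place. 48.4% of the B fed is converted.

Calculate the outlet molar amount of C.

B reacted = 0.484 × 807.5 = 390.8 kmol; ν_B = −1, so ξ = 390.8/1 = 390.8 kmol.
Outlet amounts (n = n₀ + ν ξ):
  B: 807.5 − 1(390.8) = 416.7
  C: 0 + 2(390.8) = 781.7
  A: 1252 (inert)

782 kmol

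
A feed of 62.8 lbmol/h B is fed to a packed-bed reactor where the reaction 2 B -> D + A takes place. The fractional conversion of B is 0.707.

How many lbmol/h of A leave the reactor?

B reacted = 0.707 × 62.8 = 44.4 lbmol/h; ν_B = −2, so ξ = 44.4/2 = 22.2 lbmol/h.
Outlet amounts (n = n₀ + ν ξ):
  B: 62.8 − 2(22.2) = 18.4
  D: 0 + 1(22.2) = 22.2
  A: 0 + 1(22.2) = 22.2

22.2 lbmol/h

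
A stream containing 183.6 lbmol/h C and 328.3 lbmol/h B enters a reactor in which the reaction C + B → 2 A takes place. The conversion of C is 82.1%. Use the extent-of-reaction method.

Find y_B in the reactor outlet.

0.347

C reacted = 0.821 × 183.6 = 150.7 lbmol/h; ν_C = −1, so ξ = 150.7/1 = 150.7 lbmol/h.
Outlet amounts (n = n₀ + ν ξ):
  C: 183.6 − 1(150.7) = 32.86
  B: 328.3 − 1(150.7) = 177.6
  A: 0 + 2(150.7) = 301.5
Total out = 511.9 lbmol/h; y_B = 177.6 / 511.9 = 0.3469.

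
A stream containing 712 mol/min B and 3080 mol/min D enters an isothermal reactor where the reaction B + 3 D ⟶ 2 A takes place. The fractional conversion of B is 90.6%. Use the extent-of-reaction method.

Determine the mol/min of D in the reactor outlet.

1140 mol/min

B reacted = 0.906 × 712 = 645.1 mol/min; ν_B = −1, so ξ = 645.1/1 = 645.1 mol/min.
Outlet amounts (n = n₀ + ν ξ):
  B: 712 − 1(645.1) = 66.93
  D: 3080 − 3(645.1) = 1145
  A: 0 + 2(645.1) = 1290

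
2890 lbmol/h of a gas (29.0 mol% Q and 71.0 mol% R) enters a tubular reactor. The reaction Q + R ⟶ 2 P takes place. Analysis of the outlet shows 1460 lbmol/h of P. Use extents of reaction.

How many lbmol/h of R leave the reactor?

For P: n = n₀ + 2ξ → 1460 = 0 + 2ξ, giving ξ = 730 lbmol/h.
Outlet amounts (n = n₀ + ν ξ):
  Q: 838.1 − 1(730) = 108.1
  R: 2052 − 1(730) = 1322
  P: 0 + 2(730) = 1460

1320 lbmol/h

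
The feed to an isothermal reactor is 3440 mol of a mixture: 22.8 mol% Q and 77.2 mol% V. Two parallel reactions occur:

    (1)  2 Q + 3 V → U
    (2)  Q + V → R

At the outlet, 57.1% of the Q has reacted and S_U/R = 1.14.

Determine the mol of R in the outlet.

Conversion of Q: Q consumed = 0.571 × 784.3 = 447.8 mol = 2ξ₁ + 1ξ₂.
Selectivity: 1ξ₁ / (1ξ₂) = 1.14 → ξ₁ = 1.14 ξ₂.
Substitute: (2·1.14 + 1) ξ₂ = 447.8 → ξ₂ = 136.5 mol, ξ₁ = 155.7 mol.
Outlet amounts (n = n₀ + Σ ν·ξ):
  Q: 784.3 − 2(155.7) − 1(136.5) = 336.5
  V: 2656 − 3(155.7) − 1(136.5) = 2052
  U: 0 + 1(155.7) = 155.7
  R: 0 + 1(136.5) = 136.5

137 mol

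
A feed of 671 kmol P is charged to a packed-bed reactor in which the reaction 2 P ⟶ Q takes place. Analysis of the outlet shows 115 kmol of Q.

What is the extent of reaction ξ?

ξ = 115 kmol

For Q: n = n₀ + 1ξ → 115 = 0 + 1ξ, giving ξ = 115 kmol.
Outlet amounts (n = n₀ + ν ξ):
  P: 671 − 2(115) = 441
  Q: 0 + 1(115) = 115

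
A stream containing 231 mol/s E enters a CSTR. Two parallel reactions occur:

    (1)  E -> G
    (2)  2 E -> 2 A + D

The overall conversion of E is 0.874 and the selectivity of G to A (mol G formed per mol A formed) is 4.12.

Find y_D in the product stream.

0.0786

Conversion of E: E consumed = 0.874 × 231 = 201.9 mol/s = 1ξ₁ + 2ξ₂.
Selectivity: 1ξ₁ / (2ξ₂) = 4.12 → ξ₁ = 8.24 ξ₂.
Substitute: (1·8.24 + 2) ξ₂ = 201.9 → ξ₂ = 19.72 mol/s, ξ₁ = 162.5 mol/s.
Outlet amounts (n = n₀ + Σ ν·ξ):
  E: 231 − 1(162.5) − 2(19.72) = 29.11
  G: 0 + 1(162.5) = 162.5
  A: 0 + 2(19.72) = 39.43
  D: 0 + 1(19.72) = 19.72
Total out = 250.7 mol/s; y_D = 19.72 / 250.7 = 0.07864.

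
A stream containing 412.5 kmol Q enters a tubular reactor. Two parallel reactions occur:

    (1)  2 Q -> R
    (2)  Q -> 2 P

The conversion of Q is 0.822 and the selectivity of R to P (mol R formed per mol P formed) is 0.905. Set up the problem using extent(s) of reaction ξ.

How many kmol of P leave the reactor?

147 kmol

Conversion of Q: Q consumed = 0.822 × 412.5 = 339.1 kmol = 2ξ₁ + 1ξ₂.
Selectivity: 1ξ₁ / (2ξ₂) = 0.905 → ξ₁ = 1.81 ξ₂.
Substitute: (2·1.81 + 1) ξ₂ = 339.1 → ξ₂ = 73.39 kmol, ξ₁ = 132.8 kmol.
Outlet amounts (n = n₀ + Σ ν·ξ):
  Q: 412.5 − 2(132.8) − 1(73.39) = 73.42
  R: 0 + 1(132.8) = 132.8
  P: 0 + 2(73.39) = 146.8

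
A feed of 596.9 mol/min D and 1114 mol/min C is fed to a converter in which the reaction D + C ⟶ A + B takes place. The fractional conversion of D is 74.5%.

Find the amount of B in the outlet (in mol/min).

D reacted = 0.745 × 596.9 = 444.7 mol/min; ν_D = −1, so ξ = 444.7/1 = 444.7 mol/min.
Outlet amounts (n = n₀ + ν ξ):
  D: 596.9 − 1(444.7) = 152.2
  C: 1114 − 1(444.7) = 669.3
  A: 0 + 1(444.7) = 444.7
  B: 0 + 1(444.7) = 444.7

445 mol/min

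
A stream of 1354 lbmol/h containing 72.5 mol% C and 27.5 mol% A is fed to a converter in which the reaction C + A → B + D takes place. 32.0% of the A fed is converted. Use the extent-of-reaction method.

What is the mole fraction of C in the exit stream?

A reacted = 0.32 × 372.4 = 119.2 lbmol/h; ν_A = −1, so ξ = 119.2/1 = 119.2 lbmol/h.
Outlet amounts (n = n₀ + ν ξ):
  C: 981.6 − 1(119.2) = 862.5
  A: 372.4 − 1(119.2) = 253.2
  B: 0 + 1(119.2) = 119.2
  D: 0 + 1(119.2) = 119.2
Total out = 1354 lbmol/h; y_C = 862.5 / 1354 = 0.637.

0.637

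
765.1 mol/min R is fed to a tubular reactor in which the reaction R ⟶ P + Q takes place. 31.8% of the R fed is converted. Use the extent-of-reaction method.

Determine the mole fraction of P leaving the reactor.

0.241

R reacted = 0.318 × 765.1 = 243.3 mol/min; ν_R = −1, so ξ = 243.3/1 = 243.3 mol/min.
Outlet amounts (n = n₀ + ν ξ):
  R: 765.1 − 1(243.3) = 521.8
  P: 0 + 1(243.3) = 243.3
  Q: 0 + 1(243.3) = 243.3
Total out = 1008 mol/min; y_P = 243.3 / 1008 = 0.2413.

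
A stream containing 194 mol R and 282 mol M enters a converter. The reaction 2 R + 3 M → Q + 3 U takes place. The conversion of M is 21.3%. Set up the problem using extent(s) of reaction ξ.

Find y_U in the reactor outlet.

M reacted = 0.213 × 282 = 60.07 mol; ν_M = −3, so ξ = 60.07/3 = 20.02 mol.
Outlet amounts (n = n₀ + ν ξ):
  R: 194 − 2(20.02) = 154
  M: 282 − 3(20.02) = 221.9
  Q: 0 + 1(20.02) = 20.02
  U: 0 + 3(20.02) = 60.07
Total out = 456 mol; y_U = 60.07 / 456 = 0.1317.

0.132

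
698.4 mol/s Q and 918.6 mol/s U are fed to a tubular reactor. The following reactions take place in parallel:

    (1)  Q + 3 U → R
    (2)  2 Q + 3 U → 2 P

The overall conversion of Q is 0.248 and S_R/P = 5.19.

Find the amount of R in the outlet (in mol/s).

Conversion of Q: Q consumed = 0.248 × 698.4 = 173.2 mol/s = 1ξ₁ + 2ξ₂.
Selectivity: 1ξ₁ / (2ξ₂) = 5.19 → ξ₁ = 10.38 ξ₂.
Substitute: (1·10.38 + 2) ξ₂ = 173.2 → ξ₂ = 13.99 mol/s, ξ₁ = 145.2 mol/s.
Outlet amounts (n = n₀ + Σ ν·ξ):
  Q: 698.4 − 1(145.2) − 2(13.99) = 525.2
  U: 918.6 − 3(145.2) − 3(13.99) = 441
  R: 0 + 1(145.2) = 145.2
  P: 0 + 2(13.99) = 27.98

145 mol/s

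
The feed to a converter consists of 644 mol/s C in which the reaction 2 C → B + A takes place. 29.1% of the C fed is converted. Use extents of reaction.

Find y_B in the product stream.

C reacted = 0.291 × 644 = 187.4 mol/s; ν_C = −2, so ξ = 187.4/2 = 93.7 mol/s.
Outlet amounts (n = n₀ + ν ξ):
  C: 644 − 2(93.7) = 456.6
  B: 0 + 1(93.7) = 93.7
  A: 0 + 1(93.7) = 93.7
Total out = 644 mol/s; y_B = 93.7 / 644 = 0.1455.

0.145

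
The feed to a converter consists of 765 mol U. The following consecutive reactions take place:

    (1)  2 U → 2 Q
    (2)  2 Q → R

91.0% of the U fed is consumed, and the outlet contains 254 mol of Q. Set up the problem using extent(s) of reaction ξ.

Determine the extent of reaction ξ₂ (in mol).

Conversion of U: U consumed = 2ξ₁ = 0.91 × 765 → ξ₁ = 348.1 mol.
Q balance: n_Q = 0 + 2ξ₁ − 2ξ₂ = 254 → ξ₂ = (2·348.1 − 254)/2 = 221.1 mol.
Outlet amounts (n = n₀ + Σ ν·ξ):
  U: 765 − 2(348.1) = 68.85
  Q: 0 + 2(348.1) − 2(221.1) = 254
  R: 0 + 1(221.1) = 221.1

ξ₂ = 221 mol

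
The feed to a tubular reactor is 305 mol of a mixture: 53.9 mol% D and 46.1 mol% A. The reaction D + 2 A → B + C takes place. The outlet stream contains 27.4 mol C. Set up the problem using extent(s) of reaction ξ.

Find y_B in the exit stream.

0.0987

For C: n = n₀ + 1ξ → 27.4 = 0 + 1ξ, giving ξ = 27.4 mol.
Outlet amounts (n = n₀ + ν ξ):
  D: 164.4 − 1(27.4) = 137
  A: 140.6 − 2(27.4) = 85.8
  B: 0 + 1(27.4) = 27.4
  C: 0 + 1(27.4) = 27.4
Total out = 277.6 mol; y_B = 27.4 / 277.6 = 0.0987.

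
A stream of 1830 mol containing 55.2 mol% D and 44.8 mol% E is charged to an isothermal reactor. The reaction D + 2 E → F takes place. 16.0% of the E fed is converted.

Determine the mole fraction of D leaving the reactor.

0.556

E reacted = 0.16 × 819.8 = 131.2 mol; ν_E = −2, so ξ = 131.2/2 = 65.59 mol.
Outlet amounts (n = n₀ + ν ξ):
  D: 1010 − 1(65.59) = 944.6
  E: 819.8 − 2(65.59) = 688.7
  F: 0 + 1(65.59) = 65.59
Total out = 1699 mol; y_D = 944.6 / 1699 = 0.556.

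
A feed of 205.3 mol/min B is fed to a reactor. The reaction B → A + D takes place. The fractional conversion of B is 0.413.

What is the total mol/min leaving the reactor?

290 mol/min

B reacted = 0.413 × 205.3 = 84.79 mol/min; ν_B = −1, so ξ = 84.79/1 = 84.79 mol/min.
Outlet amounts (n = n₀ + ν ξ):
  B: 205.3 − 1(84.79) = 120.5
  A: 0 + 1(84.79) = 84.79
  D: 0 + 1(84.79) = 84.79
Total out = 120.5 + 84.79 + 84.79 = 290.1 mol/min.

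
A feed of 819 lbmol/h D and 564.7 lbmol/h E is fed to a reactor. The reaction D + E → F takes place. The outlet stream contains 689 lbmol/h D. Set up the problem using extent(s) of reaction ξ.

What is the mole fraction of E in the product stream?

0.347

For D: n = n₀ − 1ξ → 689 = 819 − 1ξ, giving ξ = 130 lbmol/h.
Outlet amounts (n = n₀ + ν ξ):
  D: 819 − 1(130) = 689
  E: 564.7 − 1(130) = 434.7
  F: 0 + 1(130) = 130
Total out = 1254 lbmol/h; y_E = 434.7 / 1254 = 0.3467.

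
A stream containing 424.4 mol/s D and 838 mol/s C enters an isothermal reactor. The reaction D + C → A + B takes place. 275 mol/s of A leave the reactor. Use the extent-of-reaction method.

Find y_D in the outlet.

0.118

For A: n = n₀ + 1ξ → 275 = 0 + 1ξ, giving ξ = 275 mol/s.
Outlet amounts (n = n₀ + ν ξ):
  D: 424.4 − 1(275) = 149.4
  C: 838 − 1(275) = 563
  A: 0 + 1(275) = 275
  B: 0 + 1(275) = 275
Total out = 1262 mol/s; y_D = 149.4 / 1262 = 0.1183.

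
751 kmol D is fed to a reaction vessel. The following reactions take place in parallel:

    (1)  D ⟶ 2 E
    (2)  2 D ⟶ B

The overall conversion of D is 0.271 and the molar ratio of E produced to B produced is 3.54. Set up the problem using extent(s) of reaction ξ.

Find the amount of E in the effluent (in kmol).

191 kmol

Conversion of D: D consumed = 0.271 × 751 = 203.5 kmol = 1ξ₁ + 2ξ₂.
Selectivity: 2ξ₁ / (1ξ₂) = 3.54 → ξ₁ = 1.77 ξ₂.
Substitute: (1·1.77 + 2) ξ₂ = 203.5 → ξ₂ = 53.98 kmol, ξ₁ = 95.55 kmol.
Outlet amounts (n = n₀ + Σ ν·ξ):
  D: 751 − 1(95.55) − 2(53.98) = 547.5
  E: 0 + 2(95.55) = 191.1
  B: 0 + 1(53.98) = 53.98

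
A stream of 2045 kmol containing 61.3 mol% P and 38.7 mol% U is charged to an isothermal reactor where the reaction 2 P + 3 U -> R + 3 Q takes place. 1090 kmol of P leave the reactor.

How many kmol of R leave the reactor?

For P: n = n₀ − 2ξ → 1090 = 1254 − 2ξ, giving ξ = 81.79 kmol.
Outlet amounts (n = n₀ + ν ξ):
  P: 1254 − 2(81.79) = 1090
  U: 791.4 − 3(81.79) = 546
  R: 0 + 1(81.79) = 81.79
  Q: 0 + 3(81.79) = 245.4

81.8 kmol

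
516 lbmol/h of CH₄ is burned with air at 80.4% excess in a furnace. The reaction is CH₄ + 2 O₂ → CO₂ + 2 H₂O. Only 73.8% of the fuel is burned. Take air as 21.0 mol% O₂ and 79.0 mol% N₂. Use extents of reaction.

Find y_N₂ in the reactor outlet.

Stoichiometric O₂ = 2 × 516 = 1032 lbmol/h; O₂ fed = 1032 × 1.804 = 1862 lbmol/h.
N₂ fed = 1862 × 79/21 = 7004 lbmol/h.
Fuel reacted = 0.738 × 516 → ξ = 380.8 lbmol/h.
Outlet (n = n₀ + ν ξ):
  CH₄: 516 − 1(380.8) = 135.2
  O₂: 1862 − 2(380.8) = 1100
  N₂: 7004 (inert)
  CO₂: 0 + 1(380.8) = 380.8
  H₂O: 0 + 2(380.8) = 761.6
Total out = 9381 lbmol/h; y_N₂ = 7004 / 9381 = 0.7465.

0.747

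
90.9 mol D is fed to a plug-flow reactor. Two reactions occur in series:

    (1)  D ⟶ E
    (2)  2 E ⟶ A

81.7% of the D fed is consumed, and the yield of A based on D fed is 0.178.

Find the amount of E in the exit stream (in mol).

41.9 mol

Conversion of D: D consumed = 1ξ₁ = 0.817 × 90.9 → ξ₁ = 74.27 mol.
Yield of A: 1ξ₂ / 90.9 = 0.178 → ξ₂ = 16.18 mol.
Outlet amounts (n = n₀ + Σ ν·ξ):
  D: 90.9 − 1(74.27) = 16.63
  E: 0 + 1(74.27) − 2(16.18) = 41.9
  A: 0 + 1(16.18) = 16.18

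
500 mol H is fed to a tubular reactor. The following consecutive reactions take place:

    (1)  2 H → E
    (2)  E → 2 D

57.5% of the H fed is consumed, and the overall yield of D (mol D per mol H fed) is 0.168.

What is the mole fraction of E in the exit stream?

Conversion of H: H consumed = 2ξ₁ = 0.575 × 500 → ξ₁ = 143.8 mol.
Yield of D: 2ξ₂ / 500 = 0.168 → ξ₂ = 42 mol.
Outlet amounts (n = n₀ + Σ ν·ξ):
  H: 500 − 2(143.8) = 212.5
  E: 0 + 1(143.8) − 1(42) = 101.8
  D: 0 + 2(42) = 84
Total out = 398.2 mol; y_E = 101.8 / 398.2 = 0.2555.

0.255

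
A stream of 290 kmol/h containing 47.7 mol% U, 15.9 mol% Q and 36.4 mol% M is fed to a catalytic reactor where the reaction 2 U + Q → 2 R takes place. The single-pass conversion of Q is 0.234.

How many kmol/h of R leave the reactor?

21.6 kmol/h

Q reacted = 0.234 × 46.11 = 10.79 kmol/h; ν_Q = −1, so ξ = 10.79/1 = 10.79 kmol/h.
Outlet amounts (n = n₀ + ν ξ):
  U: 138.3 − 2(10.79) = 116.8
  Q: 46.11 − 1(10.79) = 35.32
  R: 0 + 2(10.79) = 21.58
  M: 105.6 (inert)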